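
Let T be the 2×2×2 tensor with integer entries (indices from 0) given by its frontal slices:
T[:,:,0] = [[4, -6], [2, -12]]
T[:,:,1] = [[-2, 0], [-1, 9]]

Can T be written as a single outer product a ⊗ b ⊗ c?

No

The mode-3 unfolding of T (rows indexed by k, columns by (i,j) = (0,0), (0,1), (1,0), (1,1)) is [[4, -6, 2, -12], [-2, 0, -1, 9]].
There the 2×2 minor on rows k ∈ {0, 1}, columns (i,j) ∈ {(0,0), (0,1)} is det [[4, -6], [-2, 0]] = -12 ≠ 0, so this unfolding has rank ≥ 2; CP rank is at least every unfolding rank, so rank(T) ≥ 2.
In particular rank(T) ≥ 2 > 1, so T is not rank-1.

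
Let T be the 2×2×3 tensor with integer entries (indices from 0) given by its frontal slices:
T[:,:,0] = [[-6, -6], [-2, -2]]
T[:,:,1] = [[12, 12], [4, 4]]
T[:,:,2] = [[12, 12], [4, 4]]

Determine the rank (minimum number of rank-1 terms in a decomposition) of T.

1

Lower bound: T ≠ 0 (e.g. T[0,0,0] = -6), so rank(T) ≥ 1.
Upper bound: if T = a ⊗ b ⊗ c then every fibre of T is a multiple of the corresponding factor, so read the factors off the fibres through the nonzero entry T[0,0,0] = -6.
The mode-1 fibre T[:,0,0] = [-6, -2] gives a = (3, 1) (primitive direction); the mode-2 fibre T[0,:,0] = [-6, -6] gives b = (1, 1); then c[k] = T[0,0,k] / (a[0]·b[0]) = [-6, 12, 12] / 3 = (-2, 4, 4).
Expanding (3, 1) ⊗ (1, 1) ⊗ (-2, 4, 4) reproduces all 12 entries of T, so T = (3, 1) ⊗ (1, 1) ⊗ (-2, 4, 4) and rank(T) ≤ 1.
These bounds meet, so rank(T) = 1.
Check entry T[1,1,0] = -2: (1)·(1)·(-2) = -2.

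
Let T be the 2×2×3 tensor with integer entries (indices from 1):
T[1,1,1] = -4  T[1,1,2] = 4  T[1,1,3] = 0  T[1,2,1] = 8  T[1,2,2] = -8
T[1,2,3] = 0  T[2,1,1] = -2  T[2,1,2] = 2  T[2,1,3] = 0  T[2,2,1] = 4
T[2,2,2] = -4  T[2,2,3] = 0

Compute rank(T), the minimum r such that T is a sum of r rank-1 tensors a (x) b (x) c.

Lower bound: T ≠ 0 (e.g. T[1,1,1] = -4), so rank(T) ≥ 1.
Upper bound: if T = a (x) b (x) c then every fibre of T is a multiple of the corresponding factor, so read the factors off the fibres through the nonzero entry T[1,1,1] = -4.
The mode-1 fibre T[:,1,1] = [-4, -2] gives a = [2, 1] (primitive direction); the mode-2 fibre T[1,:,1] = [-4, 8] gives b = [1, -2]; then c[k] = T[1,1,k] / (a[1]·b[1]) = [-4, 4, 0] / 2 = [-2, 2, 0].
Expanding [2, 1] (x) [1, -2] (x) [-2, 2, 0] reproduces all 12 entries of T, so T = [2, 1] (x) [1, -2] (x) [-2, 2, 0] and rank(T) ≤ 1.
These bounds meet, so rank(T) = 1.
Check entry T[1,2,2] = -8: (2)·(-2)·(2) = -8.

1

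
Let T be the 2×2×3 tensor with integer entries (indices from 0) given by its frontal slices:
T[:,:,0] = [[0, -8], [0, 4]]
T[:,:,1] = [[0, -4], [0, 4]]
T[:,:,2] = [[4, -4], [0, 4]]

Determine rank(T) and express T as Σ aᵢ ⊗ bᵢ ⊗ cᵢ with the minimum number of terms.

rank(T) = 3

Lower bound: the mode-3 unfolding of T (rows indexed by k, columns by (i,j) = (0,0), (0,1), (1,0), (1,1)) is [[0, -8, 0, 4], [0, -4, 0, 4], [4, -4, 0, 4]].
There the 3×3 minor on rows k ∈ {0, 1, 2}, columns (i,j) ∈ {(0,0), (0,1), (1,1)} is det [[0, -8, 4], [0, -4, 4], [4, -4, 4]] = -64 ≠ 0, so this unfolding has rank ≥ 3; CP rank is at least every unfolding rank, so rank(T) ≥ 3. (This is only a lower bound: in general the CP rank may exceed every unfolding rank, so we still need to exhibit 3 rank-1 terms summing to T.)
Upper bound: T is a sum of 3 rank-1 terms, T = [1, -1] ⊗ [0, 1] ⊗ [-4, -4, -4] + [1, 0] ⊗ [0, 1] ⊗ [-4, 0, 0] + [1, 0] ⊗ [1, 0] ⊗ [0, 0, 4] (written with every a and b primitive with positive leading entry and the scale carried by c; CP decompositions are not unique, and this one is verified by expanding entrywise), so rank(T) ≤ 3.
These bounds meet, so rank(T) = 3.
Check entry T[1,1,1] = 4: (-1)·(1)·(-4) + (0)·(1)·(0) + (0)·(0)·(0) = 4.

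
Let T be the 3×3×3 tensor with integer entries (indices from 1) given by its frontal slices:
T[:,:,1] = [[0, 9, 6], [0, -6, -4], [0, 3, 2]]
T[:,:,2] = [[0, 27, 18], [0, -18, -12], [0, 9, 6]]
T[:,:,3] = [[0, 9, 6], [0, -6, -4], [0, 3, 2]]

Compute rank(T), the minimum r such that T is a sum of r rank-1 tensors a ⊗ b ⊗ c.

1

Lower bound: T ≠ 0 (e.g. T[1,2,1] = 9), so rank(T) ≥ 1.
Upper bound: if T = a ⊗ b ⊗ c then every fibre of T is a multiple of the corresponding factor, so read the factors off the fibres through the nonzero entry T[1,2,1] = 9.
The mode-1 fibre T[:,2,1] = [9, -6, 3] gives a = [3, -2, 1] (primitive direction); the mode-2 fibre T[1,:,1] = [0, 9, 6] gives b = [0, 3, 2]; then c[k] = T[1,2,k] / (a[1]·b[2]) = [9, 27, 9] / 9 = [1, 3, 1].
Expanding [3, -2, 1] ⊗ [0, 3, 2] ⊗ [1, 3, 1] reproduces all 27 entries of T, so T = [3, -2, 1] ⊗ [0, 3, 2] ⊗ [1, 3, 1] and rank(T) ≤ 1.
These bounds meet, so rank(T) = 1.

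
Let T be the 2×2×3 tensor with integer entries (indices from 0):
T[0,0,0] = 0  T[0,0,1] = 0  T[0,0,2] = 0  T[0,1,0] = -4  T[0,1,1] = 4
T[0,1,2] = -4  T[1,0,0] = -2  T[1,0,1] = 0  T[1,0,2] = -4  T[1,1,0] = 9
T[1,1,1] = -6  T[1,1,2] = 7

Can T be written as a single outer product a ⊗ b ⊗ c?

The mode-3 unfolding of T (rows indexed by k, columns by (i,j) = (0,0), (0,1), (1,0), (1,1)) is [[0, -4, -2, 9], [0, 4, 0, -6], [0, -4, -4, 7]].
There the 3×3 minor on rows k ∈ {0, 1, 2}, columns (i,j) ∈ {(0,1), (1,0), (1,1)} is det [[-4, -2, 9], [4, 0, -6], [-4, -4, 7]] = -40 ≠ 0, so this unfolding has rank ≥ 3; CP rank is at least every unfolding rank, so rank(T) ≥ 3.
In particular rank(T) ≥ 3 > 1, so T is not rank-1.

No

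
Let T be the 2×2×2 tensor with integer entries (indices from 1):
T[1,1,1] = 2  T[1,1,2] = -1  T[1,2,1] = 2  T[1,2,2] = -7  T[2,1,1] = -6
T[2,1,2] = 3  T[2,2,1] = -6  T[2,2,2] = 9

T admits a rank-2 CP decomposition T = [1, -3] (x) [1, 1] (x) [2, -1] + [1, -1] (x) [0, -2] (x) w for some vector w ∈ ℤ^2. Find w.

w = [0, 3]

Subtract the known terms from T to get the rank-1 residual R = [1, -1] (x) [0, -2] (x) w, so R[i,j,k] = a[i]·b[j]·w[k]. Pick indices with nonzero a[1]·b[2] = (1)·(-2) = -2. Only the fibre through (1,2,·) is needed: R[1,2,:] = T[1,2,:] − Σₗ aₗ[1]bₗ[2]cₗ = [2, -7] − (1)·(1)·[2, -1] = [0, -6]. Then w[k] = R[1,2,k] / -2 for each k, giving w = [0, -6] / -2 = [0, 3].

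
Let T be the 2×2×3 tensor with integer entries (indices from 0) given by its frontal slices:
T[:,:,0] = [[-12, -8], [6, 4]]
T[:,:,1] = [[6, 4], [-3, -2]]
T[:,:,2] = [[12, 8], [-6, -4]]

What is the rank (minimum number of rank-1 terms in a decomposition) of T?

Lower bound: T ≠ 0 (e.g. T[0,0,0] = -12), so rank(T) ≥ 1.
Upper bound: if T = a ⊗ b ⊗ c then every fibre of T is a multiple of the corresponding factor, so read the factors off the fibres through the nonzero entry T[0,0,0] = -12.
The mode-1 fibre T[:,0,0] = [-12, 6] gives a = [2, -1] (primitive direction); the mode-2 fibre T[0,:,0] = [-12, -8] gives b = [3, 2]; then c[k] = T[0,0,k] / (a[0]·b[0]) = [-12, 6, 12] / 6 = [-2, 1, 2].
Expanding [2, -1] ⊗ [3, 2] ⊗ [-2, 1, 2] reproduces all 12 entries of T, so T = [2, -1] ⊗ [3, 2] ⊗ [-2, 1, 2] and rank(T) ≤ 1.
These bounds meet, so rank(T) = 1.

1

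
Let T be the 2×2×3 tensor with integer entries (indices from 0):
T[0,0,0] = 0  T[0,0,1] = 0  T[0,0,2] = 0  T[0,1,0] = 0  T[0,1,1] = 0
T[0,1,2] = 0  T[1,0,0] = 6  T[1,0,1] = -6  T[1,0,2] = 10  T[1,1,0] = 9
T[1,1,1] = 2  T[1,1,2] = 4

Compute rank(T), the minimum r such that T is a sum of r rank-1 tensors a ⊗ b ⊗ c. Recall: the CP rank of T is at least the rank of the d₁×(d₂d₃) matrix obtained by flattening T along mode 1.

2

Lower bound: the mode-3 unfolding of T (rows indexed by k, columns by (i,j) = (0,0), (0,1), (1,0), (1,1)) is [[0, 0, 6, 9], [0, 0, -6, 2], [0, 0, 10, 4]].
There the 2×2 minor on rows k ∈ {0, 1}, columns (i,j) ∈ {(1,0), (1,1)} is det [[6, 9], [-6, 2]] = 66 ≠ 0, so this unfolding has rank ≥ 2; CP rank is at least every unfolding rank, so rank(T) ≥ 2. (Unfolding ranks only ever bound the CP rank from below — rank(T) can be strictly larger than all of them — so the matching upper bound has to come from an explicit 2-term decomposition.)
Upper bound — finding two terms. Every mode-1 slice of T is a multiple of one matrix: T[i,:,:] = a[i]·M with a = (0, 1) and M = [[6, -6, 10], [9, 2, 4]] (rows indexed by j, columns by k). So it suffices to write M as a sum of two rank-1 matrices.
Splitting M by its rows (j = 0, 1), M = (1, 0)(6, -6, 10)ᵀ + (0, 1)(9, 2, 4)ᵀ.
Hence T = (0, 1) ⊗ (1, 0) ⊗ (6, -6, 10) + (0, 1) ⊗ (0, 1) ⊗ (9, 2, 4), so rank(T) ≤ 2.
These bounds meet, so rank(T) = 2.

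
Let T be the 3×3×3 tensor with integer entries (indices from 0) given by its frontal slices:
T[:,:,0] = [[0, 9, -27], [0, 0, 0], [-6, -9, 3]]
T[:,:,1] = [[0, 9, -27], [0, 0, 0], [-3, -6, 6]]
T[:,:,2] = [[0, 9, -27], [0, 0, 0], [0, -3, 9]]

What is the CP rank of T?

Lower bound: the mode-3 unfolding of T (rows indexed by k, columns by (i,j) = (0,0), (0,1), (0,2), (1,0), (1,1), (1,2), (2,0), (2,1), (2,2)) is [[0, 9, -27, 0, 0, 0, -6, -9, 3], [0, 9, -27, 0, 0, 0, -3, -6, 6], [0, 9, -27, 0, 0, 0, 0, -3, 9]].
There the 2×2 minor on rows k ∈ {0, 1}, columns (i,j) ∈ {(0,1), (2,0)} is det [[9, -6], [9, -3]] = 27 ≠ 0, so this unfolding has rank ≥ 2; CP rank is at least every unfolding rank, so rank(T) ≥ 2. (Unfolding ranks only ever bound the CP rank from below — rank(T) can be strictly larger than all of them — so the matching upper bound has to come from an explicit 2-term decomposition.)
Upper bound — finding two terms. Write S_k = T[:,:,k] for the frontal slices: S₀ = [[0, 9, -27], [0, 0, 0], [-6, -9, 3]], S₁ = [[0, 9, -27], [0, 0, 0], [-3, -6, 6]], S₂ = [[0, 9, -27], [0, 0, 0], [0, -3, 9]].
If T = a₁ ⊗ b₁ ⊗ c₁ + a₂ ⊗ b₂ ⊗ c₂ then each S_k = c₁[k]·a₁b₁ᵀ + c₂[k]·a₂b₂ᵀ. S₀ and S₁ are linearly independent, so a₁b₁ᵀ and a₂b₂ᵀ must span the same plane of matrices: they are the rank-1 matrices of the form x·S₀ + y·S₁.
The 2×2 minor of x·S₀ + y·S₁ on rows {0,2}, columns {0,1} is 54·x² + 81·xy + 27·y² = 27·(x + y)(2·x + y), vanishing at (x:y) = (1:-1) and (1:-2).
M₁ = S₀ − S₁ = [[0, 0, 0], [0, 0, 0], [-3, -3, -3]] = (-3)·[0, 0, 1][1, 1, 1]ᵀ and M₂ = S₀ − 2·S₁ = [[0, -9, 27], [0, 0, 0], [0, 3, -9]] = (-3)·[3, 0, -1][0, 1, -3]ᵀ, so take a₁ = [0, 0, 1], b₁ = [1, 1, 1], a₂ = [3, 0, -1], b₂ = [0, 1, -3].
Each slice is an integer combination of E₁ = a₁b₁ᵀ and E₂ = a₂b₂ᵀ: S₀ = −6·E₁ + 3·E₂, S₁ = −3·E₁ + 3·E₂, S₂ = 3·E₂; reading off coefficients, c₁ = [-6, -3, 0] and c₂ = [3, 3, 3].
Hence T = [0, 0, 1] ⊗ [1, 1, 1] ⊗ [-6, -3, 0] + [3, 0, -1] ⊗ [0, 1, -3] ⊗ [3, 3, 3], so rank(T) ≤ 2.
These bounds meet, so rank(T) = 2.
Check entry T[1,1,1] = 0: (0)·(1)·(-3) + (0)·(1)·(3) = 0.

2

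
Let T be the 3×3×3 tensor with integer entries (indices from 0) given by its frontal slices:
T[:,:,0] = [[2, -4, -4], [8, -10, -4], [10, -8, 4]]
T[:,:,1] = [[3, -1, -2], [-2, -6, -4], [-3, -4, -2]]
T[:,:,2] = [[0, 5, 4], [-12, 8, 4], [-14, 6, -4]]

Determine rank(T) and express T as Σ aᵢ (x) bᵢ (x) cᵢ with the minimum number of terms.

Lower bound: in the mode-1 unfolding of T (rows indexed by i, columns by (j,k)) the 3×3 minor on rows i ∈ {0, 1, 2}, columns (j,k) ∈ {(0,0), (0,1), (0,2)} is det [[2, 3, 0], [8, -2, -12], [10, -3, -14]] = -40 ≠ 0, so that unfolding has rank ≥ 3 and hence rank(T) ≥ 3 (CP rank is at least every unfolding rank, though it can be larger).
Upper bound: T is a sum of 3 rank-1 terms, T = [0, 1, 2] (x) [2, -1, 2] (x) [2, 0, -2] + [1, -2, -2] (x) [2, 1, 0] (x) [0, 1, 1] + [1, 2, 1] (x) [1, -2, -2] (x) [2, 1, -2] (written with every a and b primitive with positive leading entry and the scale carried by c; CP decompositions are not unique, and this one is verified by expanding entrywise), so rank(T) ≤ 3.
These bounds meet, so rank(T) = 3.

rank(T) = 3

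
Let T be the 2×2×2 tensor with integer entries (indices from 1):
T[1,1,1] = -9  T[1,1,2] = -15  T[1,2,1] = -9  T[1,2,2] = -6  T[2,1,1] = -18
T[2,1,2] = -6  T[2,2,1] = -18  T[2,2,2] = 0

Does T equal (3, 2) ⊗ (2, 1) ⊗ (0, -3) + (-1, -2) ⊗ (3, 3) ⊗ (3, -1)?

Yes

Reconstruct entrywise from the claimed factors. For example, T[1,2,1] = -9 and Σₗ aₗ[1]bₗ[2]cₗ[1] = (3)·(1)·(0) + (-1)·(3)·(3) = -9; checking all 8 entries, every one matches. The claim holds.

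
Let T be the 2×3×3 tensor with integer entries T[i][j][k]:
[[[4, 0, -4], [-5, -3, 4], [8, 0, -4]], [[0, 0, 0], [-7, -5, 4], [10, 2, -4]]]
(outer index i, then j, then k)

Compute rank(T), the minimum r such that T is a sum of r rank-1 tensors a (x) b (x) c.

3

Lower bound: the mode-3 unfolding of T (rows indexed by k, columns by (i,j) = (0,0), (0,1), (0,2), (1,0), (1,1), (1,2)) is [[4, -5, 8, 0, -7, 10], [0, -3, 0, 0, -5, 2], [-4, 4, -4, 0, 4, -4]].
There the 3×3 minor on rows k ∈ {0, 1, 2}, columns (i,j) ∈ {(0,0), (0,1), (0,2)} is det [[4, -5, 8], [0, -3, 0], [-4, 4, -4]] = -48 ≠ 0, so this unfolding has rank ≥ 3; CP rank is at least every unfolding rank, so rank(T) ≥ 3. (Unfolding ranks only ever bound the CP rank from below — rank(T) can be strictly larger than all of them — so the matching upper bound has to come from an explicit 3-term decomposition.)
Upper bound: T is a sum of 3 rank-1 terms, T = [1, 0] (x) [2, -1, 1] (x) [2, 0, -2] + [1, 1] (x) [0, 1, 2] (x) [1, -1, 0] + [1, 2] (x) [0, 1, -1] (x) [-4, -2, 2] (one valid choice — decompositions are not unique — normalised so each a, b is primitive with positive first nonzero entry; check it by expanding all entries), so rank(T) ≤ 3.
These bounds meet, so rank(T) = 3.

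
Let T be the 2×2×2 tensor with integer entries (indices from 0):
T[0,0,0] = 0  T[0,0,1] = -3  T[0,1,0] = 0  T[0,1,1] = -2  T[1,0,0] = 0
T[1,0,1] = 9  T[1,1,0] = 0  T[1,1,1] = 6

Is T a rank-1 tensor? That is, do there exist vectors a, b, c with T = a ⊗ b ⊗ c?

Yes

If T = a ⊗ b ⊗ c then every fibre of T is a multiple of the corresponding factor, so read the factors off the fibres through the nonzero entry T[0,0,1] = -3.
The mode-1 fibre T[:,0,1] = [-3, 9] gives a = [1, -3] (primitive direction); the mode-2 fibre T[0,:,1] = [-3, -2] gives b = [3, 2]; then c[k] = T[0,0,k] / (a[0]·b[0]) = [0, -3] / 3 = [0, -1].
Expanding [1, -3] ⊗ [3, 2] ⊗ [0, -1] reproduces all 8 entries of T, so T = [1, -3] ⊗ [3, 2] ⊗ [0, -1] and rank(T) ≤ 1.
Equivalently every frontal slice T[:,:,k] is c[k] times the rank-1 matrix [1, -3] ⊗ [3, 2]. So T has rank 1 (it is nonzero).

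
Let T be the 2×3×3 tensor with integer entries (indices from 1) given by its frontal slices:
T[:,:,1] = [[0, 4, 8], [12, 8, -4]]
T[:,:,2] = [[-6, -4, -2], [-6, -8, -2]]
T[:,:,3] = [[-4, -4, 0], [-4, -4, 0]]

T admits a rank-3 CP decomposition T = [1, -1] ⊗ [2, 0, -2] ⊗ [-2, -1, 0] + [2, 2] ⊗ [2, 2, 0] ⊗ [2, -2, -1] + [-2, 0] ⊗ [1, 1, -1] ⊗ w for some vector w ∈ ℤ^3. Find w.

Subtract the known terms from T to get the rank-1 residual R = [-2, 0] ⊗ [1, 1, -1] ⊗ w, so R[i,j,k] = a[i]·b[j]·w[k]. Pick indices with nonzero a[1]·b[1] = (-2)·(1) = -2. Only the fibre through (1,1,·) is needed: R[1,1,:] = T[1,1,:] − Σₗ aₗ[1]bₗ[1]cₗ = [0, -6, -4] − (1)·(2)·[-2, -1, 0] − (2)·(2)·[2, -2, -1] = [-4, 4, 0]. Then w[k] = R[1,1,k] / -2 for each k, giving w = [-4, 4, 0] / -2 = [2, -2, 0].

w = [2, -2, 0]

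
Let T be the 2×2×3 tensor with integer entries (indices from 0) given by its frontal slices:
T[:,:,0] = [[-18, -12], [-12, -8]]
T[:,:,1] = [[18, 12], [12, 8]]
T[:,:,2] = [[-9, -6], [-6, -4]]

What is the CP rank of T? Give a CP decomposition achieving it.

Lower bound: T ≠ 0 (e.g. T[0,0,0] = -18), so rank(T) ≥ 1.
Upper bound: if T = a (x) b (x) c then every fibre of T is a multiple of the corresponding factor, so read the factors off the fibres through the nonzero entry T[0,0,0] = -18.
The mode-1 fibre T[:,0,0] = [-18, -12] gives a = (3, 2) (primitive direction); the mode-2 fibre T[0,:,0] = [-18, -12] gives b = (3, 2); then c[k] = T[0,0,k] / (a[0]·b[0]) = [-18, 18, -9] / 9 = (-2, 2, -1).
Expanding (3, 2) (x) (3, 2) (x) (-2, 2, -1) reproduces all 12 entries of T, so T = (3, 2) (x) (3, 2) (x) (-2, 2, -1) and rank(T) ≤ 1.
These bounds meet, so rank(T) = 1.

rank(T) = 1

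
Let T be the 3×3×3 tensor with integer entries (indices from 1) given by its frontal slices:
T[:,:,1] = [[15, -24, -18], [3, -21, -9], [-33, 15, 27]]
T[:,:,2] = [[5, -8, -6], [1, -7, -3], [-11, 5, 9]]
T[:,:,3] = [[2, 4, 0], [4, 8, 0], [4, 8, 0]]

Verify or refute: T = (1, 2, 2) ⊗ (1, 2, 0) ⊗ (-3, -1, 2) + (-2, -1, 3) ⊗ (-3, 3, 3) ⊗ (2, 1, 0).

Reconstruct entry (1,1,1) from the claimed factors: Σₗ aₗ[1]bₗ[1]cₗ[1] = (1)·(1)·(-3) + (-2)·(-3)·(2) = 9, but T[1,1,1] = 15. The claim is false.

No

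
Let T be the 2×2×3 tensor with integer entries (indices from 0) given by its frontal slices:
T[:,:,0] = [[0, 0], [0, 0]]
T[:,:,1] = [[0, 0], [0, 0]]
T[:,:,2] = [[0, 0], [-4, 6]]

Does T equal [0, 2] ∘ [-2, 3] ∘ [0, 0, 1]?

Yes

Reconstruct entrywise from the claimed factors. For example, T[1,0,1] = 0 and Σₗ aₗ[1]bₗ[0]cₗ[1] = (2)·(-2)·(0) = 0; checking all 12 entries, every one matches. The claim holds.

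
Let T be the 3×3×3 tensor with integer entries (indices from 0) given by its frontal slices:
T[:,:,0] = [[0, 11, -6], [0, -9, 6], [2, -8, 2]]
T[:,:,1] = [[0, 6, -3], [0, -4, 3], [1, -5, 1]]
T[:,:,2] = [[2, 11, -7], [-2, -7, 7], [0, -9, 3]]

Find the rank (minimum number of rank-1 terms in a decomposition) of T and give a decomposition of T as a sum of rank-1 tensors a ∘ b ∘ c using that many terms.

rank(T) = 3

Lower bound: the mode-3 unfolding of T (rows indexed by k, columns by (i,j) = (0,0), (0,1), (0,2), (1,0), (1,1), (1,2), (2,0), (2,1), (2,2)) is [[0, 11, -6, 0, -9, 6, 2, -8, 2], [0, 6, -3, 0, -4, 3, 1, -5, 1], [2, 11, -7, -2, -7, 7, 0, -9, 3]].
There the 3×3 minor on rows k ∈ {0, 1, 2}, columns (i,j) ∈ {(0,0), (0,1), (0,2)} is det [[0, 11, -6], [0, 6, -3], [2, 11, -7]] = 6 ≠ 0, so this unfolding has rank ≥ 3; CP rank is at least every unfolding rank, so rank(T) ≥ 3. (Flattening ranks never certify an upper bound on CP rank; for that we must actually write T with 3 rank-1 terms.)
Upper bound: T is a sum of 3 rank-1 terms, T = (1, -1, -1) ∘ (2, -1, -1) ∘ (-2, -1, -1) + (1, 1, -2) ∘ (0, 1, 0) ∘ (1, 1, 2) + (2, -2, -1) ∘ (1, 2, -2) ∘ (2, 1, 2) (one valid choice — decompositions are not unique — normalised so each a, b is primitive with positive first nonzero entry; check it by expanding all entries), so rank(T) ≤ 3.
These bounds meet, so rank(T) = 3.
Check entry T[0,2,2] = -7: (1)·(-1)·(-1) + (1)·(0)·(2) + (2)·(-2)·(2) = -7.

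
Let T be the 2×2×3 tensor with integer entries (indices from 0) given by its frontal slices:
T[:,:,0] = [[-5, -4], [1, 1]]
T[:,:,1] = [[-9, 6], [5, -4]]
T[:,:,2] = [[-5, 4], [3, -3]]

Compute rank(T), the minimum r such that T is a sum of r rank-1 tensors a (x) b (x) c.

3

Lower bound: the mode-3 unfolding of T (rows indexed by k, columns by (i,j) = (0,0), (0,1), (1,0), (1,1)) is [[-5, -4, 1, 1], [-9, 6, 5, -4], [-5, 4, 3, -3]].
There the 3×3 minor on rows k ∈ {0, 1, 2}, columns (i,j) ∈ {(0,0), (0,1), (1,0)} is det [[-5, -4, 1], [-9, 6, 5], [-5, 4, 3]] = -4 ≠ 0, so this unfolding has rank ≥ 3; CP rank is at least every unfolding rank, so rank(T) ≥ 3. (Unfolding ranks only ever bound the CP rank from below — rank(T) can be strictly larger than all of them — so the matching upper bound has to come from an explicit 3-term decomposition.)
Upper bound: T is a sum of 3 rank-1 terms, T = [1, -1] (x) [1, -2] (x) [1, -1, -1] + [1, 0] (x) [1, 2] (x) [-2, 0, 0] + [2, -1] (x) [2, -1] (x) [-1, -2, -1] (written with every a and b primitive with positive leading entry and the scale carried by c; CP decompositions are not unique, and this one is verified by expanding entrywise), so rank(T) ≤ 3.
These bounds meet, so rank(T) = 3.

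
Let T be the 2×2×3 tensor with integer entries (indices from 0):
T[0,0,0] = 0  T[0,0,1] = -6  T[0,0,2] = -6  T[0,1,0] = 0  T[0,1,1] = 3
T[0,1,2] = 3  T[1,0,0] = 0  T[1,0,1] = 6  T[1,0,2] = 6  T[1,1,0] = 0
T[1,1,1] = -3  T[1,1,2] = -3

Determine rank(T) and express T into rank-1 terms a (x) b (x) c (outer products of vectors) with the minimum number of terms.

rank(T) = 1

Lower bound: T ≠ 0 (e.g. T[0,0,1] = -6), so rank(T) ≥ 1.
Upper bound: if T = a (x) b (x) c then every fibre of T is a multiple of the corresponding factor, so read the factors off the fibres through the nonzero entry T[0,0,1] = -6.
The mode-1 fibre T[:,0,1] = [-6, 6] gives a = [1, -1] (primitive direction); the mode-2 fibre T[0,:,1] = [-6, 3] gives b = [2, -1]; then c[k] = T[0,0,k] / (a[0]·b[0]) = [0, -6, -6] / 2 = [0, -3, -3].
Expanding [1, -1] (x) [2, -1] (x) [0, -3, -3] reproduces all 12 entries of T, so T = [1, -1] (x) [2, -1] (x) [0, -3, -3] and rank(T) ≤ 1.
These bounds meet, so rank(T) = 1.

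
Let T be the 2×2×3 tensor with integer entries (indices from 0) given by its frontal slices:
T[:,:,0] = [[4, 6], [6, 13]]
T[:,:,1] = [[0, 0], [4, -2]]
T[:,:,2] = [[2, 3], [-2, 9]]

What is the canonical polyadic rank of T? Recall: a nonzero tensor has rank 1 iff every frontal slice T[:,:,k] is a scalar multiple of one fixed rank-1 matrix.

2

Lower bound: the mode-1 unfolding of T (rows indexed by i, columns by (j,k) = (0,0), (0,1), (0,2), (1,0), (1,1), (1,2)) is [[4, 0, 2, 6, 0, 3], [6, 4, -2, 13, -2, 9]].
There the 2×2 minor on rows i ∈ {0, 1}, columns (j,k) ∈ {(0,0), (0,1)} is det [[4, 0], [6, 4]] = 16 ≠ 0, so this unfolding has rank ≥ 2; CP rank is at least every unfolding rank, so rank(T) ≥ 2. (Unfolding ranks only ever bound the CP rank from below — rank(T) can be strictly larger than all of them — so the matching upper bound has to come from an explicit 2-term decomposition.)
Upper bound — finding two terms. Write S_k = T[:,:,k] for the frontal slices: S₀ = [[4, 6], [6, 13]], S₁ = [[0, 0], [4, -2]], S₂ = [[2, 3], [-2, 9]].
If T = a₁ ⊗ b₁ ⊗ c₁ + a₂ ⊗ b₂ ⊗ c₂ then each S_k = c₁[k]·a₁b₁ᵀ + c₂[k]·a₂b₂ᵀ. S₀ and S₁ are linearly independent, so a₁b₁ᵀ and a₂b₂ᵀ must span the same plane of matrices: they are the rank-1 matrices of the form x·S₀ + y·S₁.
det(x·S₀ + y·S₁) is 16·x² − 32·xy = 16·(x − 2·y)(x), vanishing at (x:y) = (2:1) and (0:1).
M₁ = 2·S₀ + S₁ = [[8, 12], [16, 24]] = 4·[1, 2][2, 3]ᵀ and M₂ = S₁ = [[0, 0], [4, -2]] = 2·[0, 1][2, -1]ᵀ, so take a₁ = [1, 2], b₁ = [2, 3], a₂ = [0, 1], b₂ = [2, -1].
Each slice is an integer combination of E₁ = a₁b₁ᵀ and E₂ = a₂b₂ᵀ: S₀ = 2·E₁ − E₂, S₁ = 2·E₂, S₂ = E₁ − 3·E₂; reading off coefficients, c₁ = [2, 0, 1] and c₂ = [-1, 2, -3].
Hence T = [1, 2] ⊗ [2, 3] ⊗ [2, 0, 1] + [0, 1] ⊗ [2, -1] ⊗ [-1, 2, -3], so rank(T) ≤ 2.
These bounds meet, so rank(T) = 2.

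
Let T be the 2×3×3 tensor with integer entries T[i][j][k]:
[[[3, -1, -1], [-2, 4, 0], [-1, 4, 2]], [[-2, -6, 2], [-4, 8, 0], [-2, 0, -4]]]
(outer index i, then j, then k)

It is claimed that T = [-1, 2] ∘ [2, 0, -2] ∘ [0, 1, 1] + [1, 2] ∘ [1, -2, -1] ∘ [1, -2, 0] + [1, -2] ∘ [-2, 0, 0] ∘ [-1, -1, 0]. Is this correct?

No

Reconstruct entry (0,0,1) from the claimed factors: Σₗ aₗ[0]bₗ[0]cₗ[1] = (-1)·(2)·(1) + (1)·(1)·(-2) + (1)·(-2)·(-1) = -2, but T[0,0,1] = -1. The claim is false.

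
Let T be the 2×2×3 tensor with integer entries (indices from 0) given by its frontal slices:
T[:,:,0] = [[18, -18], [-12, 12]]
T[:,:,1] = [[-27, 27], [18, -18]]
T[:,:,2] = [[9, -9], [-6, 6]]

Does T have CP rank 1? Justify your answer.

If T = a (x) b (x) c then every fibre of T is a multiple of the corresponding factor, so read the factors off the fibres through the nonzero entry T[0,0,0] = 18.
The mode-1 fibre T[:,0,0] = [18, -12] gives a = [3, -2] (primitive direction); the mode-2 fibre T[0,:,0] = [18, -18] gives b = [1, -1]; then c[k] = T[0,0,k] / (a[0]·b[0]) = [18, -27, 9] / 3 = [6, -9, 3].
Expanding [3, -2] (x) [1, -1] (x) [6, -9, 3] reproduces all 12 entries of T, so T = [3, -2] (x) [1, -1] (x) [6, -9, 3] and rank(T) ≤ 1.
Equivalently every frontal slice T[:,:,k] is c[k] times the rank-1 matrix [3, -2] (x) [1, -1]. So T has rank 1 (it is nonzero).

Yes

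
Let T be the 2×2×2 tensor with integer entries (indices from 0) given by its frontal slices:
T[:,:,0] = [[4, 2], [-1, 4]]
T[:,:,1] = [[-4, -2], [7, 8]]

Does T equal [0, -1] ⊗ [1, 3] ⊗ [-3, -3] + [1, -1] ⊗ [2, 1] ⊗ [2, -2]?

Reconstruct entry (1,1,0) from the claimed factors: Σₗ aₗ[1]bₗ[1]cₗ[0] = (-1)·(3)·(-3) + (-1)·(1)·(2) = 7, but T[1,1,0] = 4. The claim is false.

No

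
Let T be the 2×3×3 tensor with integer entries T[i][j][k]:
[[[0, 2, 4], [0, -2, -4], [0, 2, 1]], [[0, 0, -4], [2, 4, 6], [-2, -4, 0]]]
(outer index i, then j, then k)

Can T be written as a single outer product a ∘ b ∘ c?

The mode-2 unfolding of T (rows indexed by j, columns by (i,k) = (0,0), (0,1), (0,2), (1,0), (1,1), (1,2)) is [[0, 2, 4, 0, 0, -4], [0, -2, -4, 2, 4, 6], [0, 2, 1, -2, -4, 0]].
There the 3×3 minor on rows j ∈ {0, 1, 2}, columns (i,k) ∈ {(0,1), (0,2), (1,0)} is det [[2, 4, 0], [-2, -4, 2], [2, 1, -2]] = 12 ≠ 0, so this unfolding has rank ≥ 3; CP rank is at least every unfolding rank, so rank(T) ≥ 3.
In particular rank(T) ≥ 3 > 1, so T is not rank-1.

No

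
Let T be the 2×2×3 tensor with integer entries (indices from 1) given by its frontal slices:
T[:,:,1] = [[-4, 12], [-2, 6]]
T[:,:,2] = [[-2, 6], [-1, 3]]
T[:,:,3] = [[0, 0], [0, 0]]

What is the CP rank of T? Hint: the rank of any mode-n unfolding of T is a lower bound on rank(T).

Lower bound: T ≠ 0 (e.g. T[1,1,1] = -4), so rank(T) ≥ 1.
Upper bound: if T = a ⊗ b ⊗ c then every fibre of T is a multiple of the corresponding factor, so read the factors off the fibres through the nonzero entry T[1,1,1] = -4.
The mode-1 fibre T[:,1,1] = [-4, -2] gives a = (2, 1) (primitive direction); the mode-2 fibre T[1,:,1] = [-4, 12] gives b = (1, -3); then c[k] = T[1,1,k] / (a[1]·b[1]) = [-4, -2, 0] / 2 = (-2, -1, 0).
Expanding (2, 1) ⊗ (1, -3) ⊗ (-2, -1, 0) reproduces all 12 entries of T, so T = (2, 1) ⊗ (1, -3) ⊗ (-2, -1, 0) and rank(T) ≤ 1.
These bounds meet, so rank(T) = 1.

1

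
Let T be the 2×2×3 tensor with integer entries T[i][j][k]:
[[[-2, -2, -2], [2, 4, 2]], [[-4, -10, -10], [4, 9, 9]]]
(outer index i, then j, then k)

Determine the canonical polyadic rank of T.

Lower bound: the mode-3 unfolding of T (rows indexed by k, columns by (i,j) = (0,0), (0,1), (1,0), (1,1)) is [[-2, 2, -4, 4], [-2, 4, -10, 9], [-2, 2, -10, 9]].
There the 3×3 minor on rows k ∈ {0, 1, 2}, columns (i,j) ∈ {(0,0), (0,1), (1,0)} is det [[-2, 2, -4], [-2, 4, -10], [-2, 2, -10]] = 24 ≠ 0, so this unfolding has rank ≥ 3; CP rank is at least every unfolding rank, so rank(T) ≥ 3. (This is only a lower bound: in general the CP rank may exceed every unfolding rank, so we still need to exhibit 3 rank-1 terms summing to T.)
Upper bound: T is a sum of 3 rank-1 terms, T = (1, -1) ⊗ (2, -1) ⊗ (0, 1, 1) + (1, 0) ⊗ (0, 1) ⊗ (0, 1, -1) + (1, 2) ⊗ (1, -1) ⊗ (-2, -4, -4) (one valid choice — decompositions are not unique — normalised so each a, b is primitive with positive first nonzero entry; check it by expanding all entries), so rank(T) ≤ 3.
These bounds meet, so rank(T) = 3.

3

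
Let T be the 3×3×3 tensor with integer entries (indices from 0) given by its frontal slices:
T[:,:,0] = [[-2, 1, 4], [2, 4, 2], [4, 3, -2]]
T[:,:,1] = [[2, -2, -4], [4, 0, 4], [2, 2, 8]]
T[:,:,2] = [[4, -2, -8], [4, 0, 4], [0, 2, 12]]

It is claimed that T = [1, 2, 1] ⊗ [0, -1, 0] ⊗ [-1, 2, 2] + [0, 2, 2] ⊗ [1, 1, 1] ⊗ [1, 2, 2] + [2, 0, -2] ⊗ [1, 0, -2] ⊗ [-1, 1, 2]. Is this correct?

Reconstruct entrywise from the claimed factors. For example, T[0,1,0] = 1 and Σₗ aₗ[0]bₗ[1]cₗ[0] = (1)·(-1)·(-1) + (0)·(1)·(1) + (2)·(0)·(-1) = 1; checking all 27 entries, every one matches. The claim holds.

Yes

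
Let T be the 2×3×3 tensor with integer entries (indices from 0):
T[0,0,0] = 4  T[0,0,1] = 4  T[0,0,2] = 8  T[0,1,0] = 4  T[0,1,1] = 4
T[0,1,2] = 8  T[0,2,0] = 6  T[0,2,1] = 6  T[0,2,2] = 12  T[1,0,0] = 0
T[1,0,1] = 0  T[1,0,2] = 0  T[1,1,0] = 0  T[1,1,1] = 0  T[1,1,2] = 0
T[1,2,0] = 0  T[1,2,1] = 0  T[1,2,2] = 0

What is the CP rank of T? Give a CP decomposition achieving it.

rank(T) = 1

Lower bound: T ≠ 0 (e.g. T[0,0,0] = 4), so rank(T) ≥ 1.
Upper bound: the mode-1 fibre T[:,0,0] = [4, 0] gives a = [1, 0] (primitive direction); the mode-2 fibre T[0,:,0] = [4, 4, 6] gives b = [2, 2, 3]; then c[k] = T[0,0,k] / (a[0]·b[0]) = [4, 4, 8] / 2 = [2, 2, 4].
Expanding [1, 0] ⊗ [2, 2, 3] ⊗ [2, 2, 4] reproduces all 18 entries of T, so T = [1, 0] ⊗ [2, 2, 3] ⊗ [2, 2, 4] and rank(T) ≤ 1.
These bounds meet, so rank(T) = 1.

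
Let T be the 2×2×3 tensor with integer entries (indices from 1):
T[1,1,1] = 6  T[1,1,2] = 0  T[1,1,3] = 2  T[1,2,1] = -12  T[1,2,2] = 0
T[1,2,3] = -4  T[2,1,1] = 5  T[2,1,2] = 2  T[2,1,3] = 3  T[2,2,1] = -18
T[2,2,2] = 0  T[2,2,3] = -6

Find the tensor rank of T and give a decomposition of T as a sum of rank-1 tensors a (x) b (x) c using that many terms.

Lower bound: the mode-3 unfolding of T (rows indexed by k, columns by (i,j) = (1,1), (1,2), (2,1), (2,2)) is [[6, -12, 5, -18], [0, 0, 2, 0], [2, -4, 3, -6]].
There the 2×2 minor on rows k ∈ {1, 2}, columns (i,j) ∈ {(1,1), (2,1)} is det [[6, 5], [0, 2]] = 12 ≠ 0, so this unfolding has rank ≥ 2; CP rank is at least every unfolding rank, so rank(T) ≥ 2. (Unfolding ranks only ever bound the CP rank from below — rank(T) can be strictly larger than all of them — so the matching upper bound has to come from an explicit 2-term decomposition.)
Upper bound — finding two terms. Write S_k = T[:,:,k] for the frontal slices: S₁ = [[6, -12], [5, -18]], S₂ = [[0, 0], [2, 0]], S₃ = [[2, -4], [3, -6]].
If T = a₁ (x) b₁ (x) c₁ + a₂ (x) b₂ (x) c₂ then each S_k = c₁[k]·a₁b₁ᵀ + c₂[k]·a₂b₂ᵀ. S₁ and S₂ are linearly independent, so a₁b₁ᵀ and a₂b₂ᵀ must span the same plane of matrices: they are the rank-1 matrices of the form x·S₁ + y·S₂.
det(x·S₁ + y·S₂) is −48·x² + 24·xy = (-24)·(2·x − y)(x), vanishing at (x:y) = (1:2) and (0:1).
M₁ = S₁ + 2·S₂ = [[6, -12], [9, -18]] = 3·[2, 3][1, -2]ᵀ and M₂ = S₂ = [[0, 0], [2, 0]] = 2·[0, 1][1, 0]ᵀ, so take a₁ = [2, 3], b₁ = [1, -2], a₂ = [0, 1], b₂ = [1, 0].
Each slice is an integer combination of E₁ = a₁b₁ᵀ and E₂ = a₂b₂ᵀ: S₁ = 3·E₁ − 4·E₂, S₂ = 2·E₂, S₃ = E₁; reading off coefficients, c₁ = [3, 0, 1] and c₂ = [-4, 2, 0].
Hence T = [2, 3] (x) [1, -2] (x) [3, 0, 1] + [0, 1] (x) [1, 0] (x) [-4, 2, 0], so rank(T) ≤ 2.
These bounds meet, so rank(T) = 2.

rank(T) = 2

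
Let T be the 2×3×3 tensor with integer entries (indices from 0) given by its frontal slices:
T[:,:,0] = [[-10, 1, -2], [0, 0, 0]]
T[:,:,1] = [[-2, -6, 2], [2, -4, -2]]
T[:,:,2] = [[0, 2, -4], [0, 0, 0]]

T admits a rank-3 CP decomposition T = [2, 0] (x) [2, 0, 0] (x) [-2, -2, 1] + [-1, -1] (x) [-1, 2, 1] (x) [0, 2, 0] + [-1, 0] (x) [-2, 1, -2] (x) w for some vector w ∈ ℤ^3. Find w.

w = [-1, 2, -2]

Subtract the known terms from T to get the rank-1 residual R = [-1, 0] (x) [-2, 1, -2] (x) w, so R[i,j,k] = a[i]·b[j]·w[k]. Pick indices with nonzero a[0]·b[0] = (-1)·(-2) = 2. Only the fibre through (0,0,·) is needed: R[0,0,:] = T[0,0,:] − Σₗ aₗ[0]bₗ[0]cₗ = [-10, -2, 0] − (2)·(2)·[-2, -2, 1] − (-1)·(-1)·[0, 2, 0] = [-2, 4, -4]. Then w[k] = R[0,0,k] / 2 for each k, giving w = [-2, 4, -4] / 2 = [-1, 2, -2].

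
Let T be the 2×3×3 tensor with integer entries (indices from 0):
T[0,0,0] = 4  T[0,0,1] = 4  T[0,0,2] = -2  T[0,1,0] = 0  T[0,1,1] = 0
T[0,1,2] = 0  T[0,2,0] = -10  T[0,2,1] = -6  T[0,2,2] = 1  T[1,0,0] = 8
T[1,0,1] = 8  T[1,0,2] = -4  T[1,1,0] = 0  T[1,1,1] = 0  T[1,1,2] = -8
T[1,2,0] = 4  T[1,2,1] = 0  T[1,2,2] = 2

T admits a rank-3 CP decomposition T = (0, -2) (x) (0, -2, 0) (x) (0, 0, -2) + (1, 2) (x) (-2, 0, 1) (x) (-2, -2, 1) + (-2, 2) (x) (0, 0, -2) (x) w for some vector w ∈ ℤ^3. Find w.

w = (-2, -1, 0)

Subtract the known terms from T to get the rank-1 residual R = (-2, 2) (x) (0, 0, -2) (x) w, so R[i,j,k] = a[i]·b[j]·w[k]. Pick indices with nonzero a[0]·b[2] = (-2)·(-2) = 4. Only the fibre through (0,2,·) is needed: R[0,2,:] = T[0,2,:] − Σₗ aₗ[0]bₗ[2]cₗ = [-10, -6, 1] − (0)·(0)·(0, 0, -2) − (1)·(1)·(-2, -2, 1) = [-8, -4, 0]. Then w[k] = R[0,2,k] / 4 for each k, giving w = [-8, -4, 0] / 4 = (-2, -1, 0).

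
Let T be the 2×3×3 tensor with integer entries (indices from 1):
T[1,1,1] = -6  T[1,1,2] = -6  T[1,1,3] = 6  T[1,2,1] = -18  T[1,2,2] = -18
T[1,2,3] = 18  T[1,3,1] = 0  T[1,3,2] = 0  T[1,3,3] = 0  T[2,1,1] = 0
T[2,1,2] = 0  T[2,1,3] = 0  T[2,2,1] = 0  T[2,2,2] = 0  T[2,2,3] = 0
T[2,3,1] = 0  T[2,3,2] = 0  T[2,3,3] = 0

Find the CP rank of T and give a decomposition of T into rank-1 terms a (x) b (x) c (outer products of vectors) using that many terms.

Lower bound: T ≠ 0 (e.g. T[1,1,1] = -6), so rank(T) ≥ 1.
Upper bound: if T = a (x) b (x) c then every fibre of T is a multiple of the corresponding factor, so read the factors off the fibres through the nonzero entry T[1,1,1] = -6.
The mode-1 fibre T[:,1,1] = [-6, 0] gives a = [1, 0] (primitive direction); the mode-2 fibre T[1,:,1] = [-6, -18, 0] gives b = [1, 3, 0]; then c[k] = T[1,1,k] / (a[1]·b[1]) = [-6, -6, 6] / 1 = [-6, -6, 6].
Expanding [1, 0] (x) [1, 3, 0] (x) [-6, -6, 6] reproduces all 18 entries of T, so T = [1, 0] (x) [1, 3, 0] (x) [-6, -6, 6] and rank(T) ≤ 1.
These bounds meet, so rank(T) = 1.

rank(T) = 1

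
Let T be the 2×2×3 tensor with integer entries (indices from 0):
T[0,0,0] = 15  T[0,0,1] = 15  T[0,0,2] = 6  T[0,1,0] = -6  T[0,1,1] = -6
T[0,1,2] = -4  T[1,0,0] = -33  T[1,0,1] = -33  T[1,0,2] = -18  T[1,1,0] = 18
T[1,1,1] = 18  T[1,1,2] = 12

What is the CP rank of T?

2

Lower bound: the mode-3 unfolding of T (rows indexed by k, columns by (i,j) = (0,0), (0,1), (1,0), (1,1)) is [[15, -6, -33, 18], [15, -6, -33, 18], [6, -4, -18, 12]].
There the 2×2 minor on rows k ∈ {0, 2}, columns (i,j) ∈ {(0,0), (0,1)} is det [[15, -6], [6, -4]] = -24 ≠ 0, so this unfolding has rank ≥ 2; CP rank is at least every unfolding rank, so rank(T) ≥ 2. (This is only a lower bound: in general the CP rank may exceed every unfolding rank, so we still need to exhibit 2 rank-1 terms summing to T.)
Upper bound — finding two terms. Write S_k = T[:,:,k] for the frontal slices: S₀ = [[15, -6], [-33, 18]], S₁ = [[15, -6], [-33, 18]], S₂ = [[6, -4], [-18, 12]].
If T = a₁ (x) b₁ (x) c₁ + a₂ (x) b₂ (x) c₂ then each S_k = c₁[k]·a₁b₁ᵀ + c₂[k]·a₂b₂ᵀ. S₀ and S₂ are linearly independent, so a₁b₁ᵀ and a₂b₂ᵀ must span the same plane of matrices: they are the rank-1 matrices of the form x·S₀ + y·S₂.
det(x·S₀ + y·S₂) is 72·x² + 48·xy = 24·(3·x + 2·y)(x), vanishing at (x:y) = (2:-3) and (0:1).
M₁ = 2·S₀ − 3·S₂ = [[12, 0], [-12, 0]] = 12·[1, -1][1, 0]ᵀ and M₂ = S₂ = [[6, -4], [-18, 12]] = 2·[1, -3][3, -2]ᵀ, so take a₁ = [1, -1], b₁ = [1, 0], a₂ = [1, -3], b₂ = [3, -2].
Each slice is an integer combination of E₁ = a₁b₁ᵀ and E₂ = a₂b₂ᵀ: S₀ = 6·E₁ + 3·E₂, S₁ = 6·E₁ + 3·E₂, S₂ = 2·E₂; reading off coefficients, c₁ = [6, 6, 0] and c₂ = [3, 3, 2].
Hence T = [1, -1] (x) [1, 0] (x) [6, 6, 0] + [1, -3] (x) [3, -2] (x) [3, 3, 2], so rank(T) ≤ 2.
These bounds meet, so rank(T) = 2.
Check entry T[1,0,0] = -33: (-1)·(1)·(6) + (-3)·(3)·(3) = -33.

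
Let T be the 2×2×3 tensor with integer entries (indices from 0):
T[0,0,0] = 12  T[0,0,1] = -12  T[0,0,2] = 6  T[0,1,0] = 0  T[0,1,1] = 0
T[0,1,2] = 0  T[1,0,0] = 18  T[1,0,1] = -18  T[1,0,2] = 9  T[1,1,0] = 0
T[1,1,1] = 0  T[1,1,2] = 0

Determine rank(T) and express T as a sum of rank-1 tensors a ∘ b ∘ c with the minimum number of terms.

Lower bound: T ≠ 0 (e.g. T[0,0,0] = 12), so rank(T) ≥ 1.
Upper bound: if T = a ∘ b ∘ c then every fibre of T is a multiple of the corresponding factor, so read the factors off the fibres through the nonzero entry T[0,0,0] = 12.
The mode-1 fibre T[:,0,0] = [12, 18] gives a = [2, 3] (primitive direction); the mode-2 fibre T[0,:,0] = [12, 0] gives b = [1, 0]; then c[k] = T[0,0,k] / (a[0]·b[0]) = [12, -12, 6] / 2 = [6, -6, 3].
Expanding [2, 3] ∘ [1, 0] ∘ [6, -6, 3] reproduces all 12 entries of T, so T = [2, 3] ∘ [1, 0] ∘ [6, -6, 3] and rank(T) ≤ 1.
These bounds meet, so rank(T) = 1.

rank(T) = 1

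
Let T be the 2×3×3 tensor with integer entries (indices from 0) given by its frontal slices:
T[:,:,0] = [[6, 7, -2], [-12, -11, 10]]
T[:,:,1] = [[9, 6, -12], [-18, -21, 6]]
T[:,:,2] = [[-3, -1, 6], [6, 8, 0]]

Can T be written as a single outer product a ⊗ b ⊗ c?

The mode-1 unfolding of T (rows indexed by i, columns by (j,k) = (0,0), (0,1), (0,2), (1,0), (1,1), (1,2), (2,0), (2,1), (2,2)) is [[6, 9, -3, 7, 6, -1, -2, -12, 6], [-12, -18, 6, -11, -21, 8, 10, 6, 0]].
There the 2×2 minor on rows i ∈ {0, 1}, columns (j,k) ∈ {(0,0), (1,0)} is det [[6, 7], [-12, -11]] = 18 ≠ 0, so this unfolding has rank ≥ 2; CP rank is at least every unfolding rank, so rank(T) ≥ 2.
In particular rank(T) ≥ 2 > 1, so T is not rank-1.

No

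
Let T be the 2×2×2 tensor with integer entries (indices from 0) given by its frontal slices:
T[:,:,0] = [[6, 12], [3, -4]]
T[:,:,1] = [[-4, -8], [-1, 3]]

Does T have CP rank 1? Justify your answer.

The mode-3 unfolding of T (rows indexed by k, columns by (i,j) = (0,0), (0,1), (1,0), (1,1)) is [[6, 12, 3, -4], [-4, -8, -1, 3]].
There the 2×2 minor on rows k ∈ {0, 1}, columns (i,j) ∈ {(0,0), (1,0)} is det [[6, 3], [-4, -1]] = 6 ≠ 0, so this unfolding has rank ≥ 2; CP rank is at least every unfolding rank, so rank(T) ≥ 2.
In particular rank(T) ≥ 2 > 1, so T is not rank-1.

No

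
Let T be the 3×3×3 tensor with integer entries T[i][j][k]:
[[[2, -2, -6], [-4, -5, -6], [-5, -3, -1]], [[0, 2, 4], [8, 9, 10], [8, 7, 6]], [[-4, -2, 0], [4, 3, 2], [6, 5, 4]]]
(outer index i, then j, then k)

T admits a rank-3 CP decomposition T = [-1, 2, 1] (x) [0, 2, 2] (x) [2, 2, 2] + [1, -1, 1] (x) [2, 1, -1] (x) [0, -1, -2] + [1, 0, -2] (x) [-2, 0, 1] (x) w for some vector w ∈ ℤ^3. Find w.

Subtract the known terms from T to get the rank-1 residual R = [1, 0, -2] (x) [-2, 0, 1] (x) w, so R[i,j,k] = a[i]·b[j]·w[k]. Pick indices with nonzero a[0]·b[0] = (1)·(-2) = -2. Only the fibre through (0,0,·) is needed: R[0,0,:] = T[0,0,:] − Σₗ aₗ[0]bₗ[0]cₗ = [2, -2, -6] − (-1)·(0)·[2, 2, 2] − (1)·(2)·[0, -1, -2] = [2, 0, -2]. Then w[k] = R[0,0,k] / -2 for each k, giving w = [2, 0, -2] / -2 = [-1, 0, 1].

w = [-1, 0, 1]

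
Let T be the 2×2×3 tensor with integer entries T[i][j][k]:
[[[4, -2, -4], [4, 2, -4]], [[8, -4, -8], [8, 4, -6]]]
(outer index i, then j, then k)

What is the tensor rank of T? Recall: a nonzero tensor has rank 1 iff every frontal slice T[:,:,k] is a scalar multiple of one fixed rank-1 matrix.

3

Lower bound: the mode-3 unfolding of T (rows indexed by k, columns by (i,j) = (0,0), (0,1), (1,0), (1,1)) is [[4, 4, 8, 8], [-2, 2, -4, 4], [-4, -4, -8, -6]].
There the 3×3 minor on rows k ∈ {0, 1, 2}, columns (i,j) ∈ {(0,0), (0,1), (1,1)} is det [[4, 4, 8], [-2, 2, 4], [-4, -4, -6]] = 32 ≠ 0, so this unfolding has rank ≥ 3; CP rank is at least every unfolding rank, so rank(T) ≥ 3. (Flattening ranks never certify an upper bound on CP rank; for that we must actually write T with 3 rank-1 terms.)
Upper bound: T is a sum of 3 rank-1 terms, T = [1, 1] ⊗ [0, 1] ⊗ [0, 0, -2] + [1, 2] ⊗ [0, 1] ⊗ [0, 4, 2] + [1, 2] ⊗ [1, 1] ⊗ [4, -2, -4] (one valid choice — decompositions are not unique — normalised so each a, b is primitive with positive first nonzero entry; check it by expanding all entries), so rank(T) ≤ 3.
These bounds meet, so rank(T) = 3.
Check entry T[0,1,1] = 2: (1)·(1)·(0) + (1)·(1)·(4) + (1)·(1)·(-2) = 2.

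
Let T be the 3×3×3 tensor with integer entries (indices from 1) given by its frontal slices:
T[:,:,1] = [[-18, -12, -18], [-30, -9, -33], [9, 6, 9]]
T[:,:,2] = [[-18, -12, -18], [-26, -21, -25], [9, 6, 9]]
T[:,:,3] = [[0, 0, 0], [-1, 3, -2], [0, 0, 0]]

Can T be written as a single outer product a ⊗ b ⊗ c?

No

The mode-2 unfolding of T (rows indexed by j, columns by (i,k) = (1,1), (1,2), (1,3), (2,1), (2,2), (2,3), (3,1), (3,2), (3,3)) is [[-18, -18, 0, -30, -26, -1, 9, 9, 0], [-12, -12, 0, -9, -21, 3, 6, 6, 0], [-18, -18, 0, -33, -25, -2, 9, 9, 0]].
There the 2×2 minor on rows j ∈ {1, 2}, columns (i,k) ∈ {(1,1), (2,1)} is det [[-18, -30], [-12, -9]] = -198 ≠ 0, so this unfolding has rank ≥ 2; CP rank is at least every unfolding rank, so rank(T) ≥ 2.
In particular rank(T) ≥ 2 > 1, so T is not rank-1.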